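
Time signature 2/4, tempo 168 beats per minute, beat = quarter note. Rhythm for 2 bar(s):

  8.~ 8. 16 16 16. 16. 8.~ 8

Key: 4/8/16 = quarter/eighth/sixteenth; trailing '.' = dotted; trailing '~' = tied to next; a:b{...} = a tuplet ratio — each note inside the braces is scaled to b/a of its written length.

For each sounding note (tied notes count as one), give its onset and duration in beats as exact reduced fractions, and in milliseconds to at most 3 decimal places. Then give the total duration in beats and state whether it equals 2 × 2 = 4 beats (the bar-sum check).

1) 0.0ms=0b +535.714ms=3/2b
2) 535.714ms=3/2b +89.286ms=1/4b
3) 625.0ms=7/4b +89.286ms=1/4b
4) 714.286ms=2b +133.929ms=3/8b
5) 848.214ms=19/8b +133.929ms=3/8b
6) 982.143ms=11/4b +446.429ms=5/4b
Σ=4b of 4 (168bpm 2/4) — PASS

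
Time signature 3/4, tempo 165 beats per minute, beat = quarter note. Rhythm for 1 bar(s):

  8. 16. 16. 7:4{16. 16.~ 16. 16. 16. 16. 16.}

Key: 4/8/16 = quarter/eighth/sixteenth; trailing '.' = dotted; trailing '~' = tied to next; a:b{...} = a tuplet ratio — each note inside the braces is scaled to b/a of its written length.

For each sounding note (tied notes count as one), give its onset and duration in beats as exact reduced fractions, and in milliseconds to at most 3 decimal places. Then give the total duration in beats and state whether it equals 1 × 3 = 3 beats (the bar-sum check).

1) 0.0ms=0b +272.727ms=3/4b
2) 272.727ms=3/4b +136.364ms=3/8b
3) 409.091ms=9/8b +136.364ms=3/8b
4) 545.455ms=3/2b +77.922ms=3/14b
5) 623.377ms=12/7b +155.844ms=3/7b
6) 779.221ms=15/7b +77.922ms=3/14b
7) 857.143ms=33/14b +77.922ms=3/14b
8) 935.065ms=18/7b +77.922ms=3/14b
9) 1012.987ms=39/14b +77.922ms=3/14b
Σ=3b of 3 (165bpm 3/4) — PASS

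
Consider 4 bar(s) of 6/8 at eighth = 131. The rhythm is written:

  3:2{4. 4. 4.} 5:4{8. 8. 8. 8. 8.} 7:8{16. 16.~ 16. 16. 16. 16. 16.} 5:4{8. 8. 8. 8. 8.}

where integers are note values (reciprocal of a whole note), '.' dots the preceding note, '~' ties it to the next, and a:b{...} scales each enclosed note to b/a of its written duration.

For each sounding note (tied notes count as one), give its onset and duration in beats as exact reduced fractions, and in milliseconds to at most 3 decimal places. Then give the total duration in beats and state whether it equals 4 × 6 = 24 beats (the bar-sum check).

1) 0.0ms=0b +916.031ms=2b
2) 916.031ms=2b +916.031ms=2b
3) 1832.061ms=4b +916.031ms=2b
4) 2748.092ms=6b +549.618ms=6/5b
5) 3297.71ms=36/5b +549.618ms=6/5b
6) 3847.328ms=42/5b +549.618ms=6/5b
7) 4396.947ms=48/5b +549.618ms=6/5b
8) 4946.565ms=54/5b +549.618ms=6/5b
9) 5496.183ms=12b +392.585ms=6/7b
10) 5888.768ms=90/7b +785.169ms=12/7b
11) 6673.937ms=102/7b +392.585ms=6/7b
12) 7066.521ms=108/7b +392.585ms=6/7b
13) 7459.106ms=114/7b +392.585ms=6/7b
14) 7851.69ms=120/7b +392.585ms=6/7b
15) 8244.275ms=18b +549.618ms=6/5b
16) 8793.893ms=96/5b +549.618ms=6/5b
17) 9343.511ms=102/5b +549.618ms=6/5b
18) 9893.13ms=108/5b +549.618ms=6/5b
19) 10442.748ms=114/5b +549.618ms=6/5b
Σ=24b of 24 (131bpm 6/8) — PASS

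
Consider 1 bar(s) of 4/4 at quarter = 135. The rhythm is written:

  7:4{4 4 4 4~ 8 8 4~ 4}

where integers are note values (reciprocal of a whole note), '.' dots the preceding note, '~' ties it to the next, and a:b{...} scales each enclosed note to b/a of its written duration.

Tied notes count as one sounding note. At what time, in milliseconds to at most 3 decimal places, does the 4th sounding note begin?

note 4 onset = 12/7b = 761.905ms

1. 0.0ms @ 0 + 253.968ms (4/7)
2. 253.968ms @ 4/7 + 253.968ms (4/7)
3. 507.937ms @ 8/7 + 253.968ms (4/7)
4. 761.905ms @ 12/7 + 380.952ms (6/7)
5. 1142.857ms @ 18/7 + 126.984ms (2/7)
6. 1269.841ms @ 20/7 + 507.937ms (8/7)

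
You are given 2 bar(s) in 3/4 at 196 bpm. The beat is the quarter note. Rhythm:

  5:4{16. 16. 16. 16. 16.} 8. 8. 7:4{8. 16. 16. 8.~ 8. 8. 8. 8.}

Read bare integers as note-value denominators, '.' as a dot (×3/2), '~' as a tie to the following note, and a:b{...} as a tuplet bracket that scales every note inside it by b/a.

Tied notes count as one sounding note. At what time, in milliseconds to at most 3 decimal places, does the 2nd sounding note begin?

note 2 onset = 3/10b = 91.837ms

1. 0.0ms @ 0 + 91.837ms (3/10)
2. 91.837ms @ 3/10 + 91.837ms (3/10)
3. 183.673ms @ 3/5 + 91.837ms (3/10)
4. 275.51ms @ 9/10 + 91.837ms (3/10)
5. 367.347ms @ 6/5 + 91.837ms (3/10)
6. 459.184ms @ 3/2 + 229.592ms (3/4)
7. 688.776ms @ 9/4 + 229.592ms (3/4)
8. 918.367ms @ 3 + 131.195ms (3/7)
9. 1049.563ms @ 24/7 + 65.598ms (3/14)
10. 1115.16ms @ 51/14 + 65.598ms (3/14)
11. 1180.758ms @ 27/7 + 262.391ms (6/7)
12. 1443.149ms @ 33/7 + 131.195ms (3/7)
13. 1574.344ms @ 36/7 + 131.195ms (3/7)
14. 1705.539ms @ 39/7 + 131.195ms (3/7)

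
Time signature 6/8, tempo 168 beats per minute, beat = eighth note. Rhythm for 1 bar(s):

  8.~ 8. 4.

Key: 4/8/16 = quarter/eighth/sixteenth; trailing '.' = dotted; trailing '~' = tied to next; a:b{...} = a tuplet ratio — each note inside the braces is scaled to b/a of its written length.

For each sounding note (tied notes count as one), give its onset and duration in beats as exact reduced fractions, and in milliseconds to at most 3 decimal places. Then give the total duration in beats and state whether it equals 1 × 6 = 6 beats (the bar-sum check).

1) 0.0ms=0b +1071.429ms=3b
2) 1071.429ms=3b +1071.429ms=3b
Σ=6b of 6 (168bpm 6/8) — PASS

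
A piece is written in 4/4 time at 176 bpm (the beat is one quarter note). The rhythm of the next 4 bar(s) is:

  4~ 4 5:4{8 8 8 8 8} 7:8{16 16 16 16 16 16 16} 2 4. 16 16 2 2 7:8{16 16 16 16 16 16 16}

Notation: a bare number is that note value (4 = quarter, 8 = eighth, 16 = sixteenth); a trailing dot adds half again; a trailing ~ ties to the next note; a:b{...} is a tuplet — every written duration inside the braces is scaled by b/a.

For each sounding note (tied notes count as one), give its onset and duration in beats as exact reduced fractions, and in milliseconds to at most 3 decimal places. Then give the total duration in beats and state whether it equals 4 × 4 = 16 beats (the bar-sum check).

1) 0.0ms=0b +681.818ms=2b
2) 681.818ms=2b +136.364ms=2/5b
3) 818.182ms=12/5b +136.364ms=2/5b
4) 954.545ms=14/5b +136.364ms=2/5b
5) 1090.909ms=16/5b +136.364ms=2/5b
6) 1227.273ms=18/5b +136.364ms=2/5b
7) 1363.636ms=4b +97.403ms=2/7b
8) 1461.039ms=30/7b +97.403ms=2/7b
9) 1558.442ms=32/7b +97.403ms=2/7b
10) 1655.844ms=34/7b +97.403ms=2/7b
11) 1753.247ms=36/7b +97.403ms=2/7b
12) 1850.649ms=38/7b +97.403ms=2/7b
13) 1948.052ms=40/7b +97.403ms=2/7b
14) 2045.455ms=6b +681.818ms=2b
15) 2727.273ms=8b +511.364ms=3/2b
16) 3238.636ms=19/2b +85.227ms=1/4b
17) 3323.864ms=39/4b +85.227ms=1/4b
18) 3409.091ms=10b +681.818ms=2b
19) 4090.909ms=12b +681.818ms=2b
20) 4772.727ms=14b +97.403ms=2/7b
21) 4870.13ms=100/7b +97.403ms=2/7b
22) 4967.532ms=102/7b +97.403ms=2/7b
23) 5064.935ms=104/7b +97.403ms=2/7b
24) 5162.338ms=106/7b +97.403ms=2/7b
25) 5259.74ms=108/7b +97.403ms=2/7b
26) 5357.143ms=110/7b +97.403ms=2/7b
Σ=16b of 16 (176bpm 4/4) — PASS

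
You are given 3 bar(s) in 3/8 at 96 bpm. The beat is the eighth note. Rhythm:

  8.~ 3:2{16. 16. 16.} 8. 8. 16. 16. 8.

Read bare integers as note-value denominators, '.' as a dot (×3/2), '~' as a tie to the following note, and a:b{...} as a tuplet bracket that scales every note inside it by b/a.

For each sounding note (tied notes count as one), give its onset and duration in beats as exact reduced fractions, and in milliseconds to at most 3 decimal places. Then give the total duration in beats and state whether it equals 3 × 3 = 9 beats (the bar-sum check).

1) 0.0ms=0b +1250.0ms=2b
2) 1250.0ms=2b +312.5ms=1/2b
3) 1562.5ms=5/2b +312.5ms=1/2b
4) 1875.0ms=3b +937.5ms=3/2b
5) 2812.5ms=9/2b +937.5ms=3/2b
6) 3750.0ms=6b +468.75ms=3/4b
7) 4218.75ms=27/4b +468.75ms=3/4b
8) 4687.5ms=15/2b +937.5ms=3/2b
Σ=9b of 9 (96bpm 3/8) — PASS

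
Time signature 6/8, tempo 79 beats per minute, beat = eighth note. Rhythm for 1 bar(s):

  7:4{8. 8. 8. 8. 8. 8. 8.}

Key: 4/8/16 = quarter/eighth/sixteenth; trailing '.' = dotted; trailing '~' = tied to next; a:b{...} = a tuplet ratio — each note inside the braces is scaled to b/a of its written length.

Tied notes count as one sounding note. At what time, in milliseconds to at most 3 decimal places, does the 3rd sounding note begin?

note 3 onset = 12/7b = 1301.989ms

1. 0.0ms @ 0 + 650.995ms (6/7)
2. 650.995ms @ 6/7 + 650.995ms (6/7)
3. 1301.989ms @ 12/7 + 650.995ms (6/7)
4. 1952.984ms @ 18/7 + 650.995ms (6/7)
5. 2603.978ms @ 24/7 + 650.995ms (6/7)
6. 3254.973ms @ 30/7 + 650.995ms (6/7)
7. 3905.967ms @ 36/7 + 650.995ms (6/7)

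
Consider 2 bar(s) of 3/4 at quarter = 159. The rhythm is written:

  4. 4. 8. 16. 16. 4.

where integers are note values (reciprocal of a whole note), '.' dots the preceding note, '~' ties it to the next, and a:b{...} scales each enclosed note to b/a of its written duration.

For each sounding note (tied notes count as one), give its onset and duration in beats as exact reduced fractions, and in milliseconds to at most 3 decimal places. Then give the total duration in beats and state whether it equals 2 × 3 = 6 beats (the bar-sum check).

1) 0.0ms=0b +566.038ms=3/2b
2) 566.038ms=3/2b +566.038ms=3/2b
3) 1132.075ms=3b +283.019ms=3/4b
4) 1415.094ms=15/4b +141.509ms=3/8b
5) 1556.604ms=33/8b +141.509ms=3/8b
6) 1698.113ms=9/2b +566.038ms=3/2b
Σ=6b of 6 (159bpm 3/4) — PASS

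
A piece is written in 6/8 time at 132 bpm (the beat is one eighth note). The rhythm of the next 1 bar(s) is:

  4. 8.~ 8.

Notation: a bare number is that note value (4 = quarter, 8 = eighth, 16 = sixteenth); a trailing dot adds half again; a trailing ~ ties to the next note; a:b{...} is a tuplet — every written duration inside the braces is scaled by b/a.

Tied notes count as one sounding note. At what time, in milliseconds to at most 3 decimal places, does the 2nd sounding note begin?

1. 0.0ms @ 0 + 1363.636ms (3)
2. 1363.636ms @ 3 + 1363.636ms (3)

note 2 onset = 3b = 1363.636ms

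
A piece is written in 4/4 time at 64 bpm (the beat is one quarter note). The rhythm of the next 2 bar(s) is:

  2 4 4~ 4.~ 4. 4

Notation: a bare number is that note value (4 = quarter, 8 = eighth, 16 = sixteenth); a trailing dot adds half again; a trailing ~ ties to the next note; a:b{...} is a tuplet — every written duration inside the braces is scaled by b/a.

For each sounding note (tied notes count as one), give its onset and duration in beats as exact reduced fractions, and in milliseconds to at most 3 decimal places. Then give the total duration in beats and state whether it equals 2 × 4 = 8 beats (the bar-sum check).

1) 0.0ms=0b +1875.0ms=2b
2) 1875.0ms=2b +937.5ms=1b
3) 2812.5ms=3b +3750.0ms=4b
4) 6562.5ms=7b +937.5ms=1b
Σ=8b of 8 (64bpm 4/4) — PASS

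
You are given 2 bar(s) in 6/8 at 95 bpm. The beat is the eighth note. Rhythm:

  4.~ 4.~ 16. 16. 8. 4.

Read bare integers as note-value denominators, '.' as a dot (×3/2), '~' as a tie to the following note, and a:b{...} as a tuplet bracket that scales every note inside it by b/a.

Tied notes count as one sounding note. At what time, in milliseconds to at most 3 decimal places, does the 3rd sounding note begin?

note 3 onset = 15/2b = 4736.842ms

1. 0.0ms @ 0 + 4263.158ms (27/4)
2. 4263.158ms @ 27/4 + 473.684ms (3/4)
3. 4736.842ms @ 15/2 + 947.368ms (3/2)
4. 5684.211ms @ 9 + 1894.737ms (3)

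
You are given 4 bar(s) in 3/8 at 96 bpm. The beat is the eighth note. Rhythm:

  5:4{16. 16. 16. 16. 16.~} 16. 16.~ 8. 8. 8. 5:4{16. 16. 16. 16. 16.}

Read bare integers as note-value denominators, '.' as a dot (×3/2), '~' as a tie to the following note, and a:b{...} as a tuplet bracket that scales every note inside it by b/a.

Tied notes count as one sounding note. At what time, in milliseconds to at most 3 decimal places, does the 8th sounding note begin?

note 8 onset = 15/2b = 4687.5ms

1. 0.0ms @ 0 + 375.0ms (3/5)
2. 375.0ms @ 3/5 + 375.0ms (3/5)
3. 750.0ms @ 6/5 + 375.0ms (3/5)
4. 1125.0ms @ 9/5 + 375.0ms (3/5)
5. 1500.0ms @ 12/5 + 843.75ms (27/20)
6. 2343.75ms @ 15/4 + 1406.25ms (9/4)
7. 3750.0ms @ 6 + 937.5ms (3/2)
8. 4687.5ms @ 15/2 + 937.5ms (3/2)
9. 5625.0ms @ 9 + 375.0ms (3/5)
10. 6000.0ms @ 48/5 + 375.0ms (3/5)
11. 6375.0ms @ 51/5 + 375.0ms (3/5)
12. 6750.0ms @ 54/5 + 375.0ms (3/5)
13. 7125.0ms @ 57/5 + 375.0ms (3/5)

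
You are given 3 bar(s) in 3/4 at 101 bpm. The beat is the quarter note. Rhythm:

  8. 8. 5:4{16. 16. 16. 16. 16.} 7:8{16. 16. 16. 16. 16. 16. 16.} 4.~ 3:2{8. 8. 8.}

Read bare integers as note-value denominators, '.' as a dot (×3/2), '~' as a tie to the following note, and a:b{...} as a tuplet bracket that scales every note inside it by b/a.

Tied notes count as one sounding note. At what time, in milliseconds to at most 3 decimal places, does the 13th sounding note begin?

1. 0.0ms @ 0 + 445.545ms (3/4)
2. 445.545ms @ 3/4 + 445.545ms (3/4)
3. 891.089ms @ 3/2 + 178.218ms (3/10)
4. 1069.307ms @ 9/5 + 178.218ms (3/10)
5. 1247.525ms @ 21/10 + 178.218ms (3/10)
6. 1425.743ms @ 12/5 + 178.218ms (3/10)
7. 1603.96ms @ 27/10 + 178.218ms (3/10)
8. 1782.178ms @ 3 + 254.597ms (3/7)
9. 2036.775ms @ 24/7 + 254.597ms (3/7)
10. 2291.372ms @ 27/7 + 254.597ms (3/7)
11. 2545.969ms @ 30/7 + 254.597ms (3/7)
12. 2800.566ms @ 33/7 + 254.597ms (3/7)
13. 3055.163ms @ 36/7 + 254.597ms (3/7)
14. 3309.76ms @ 39/7 + 254.597ms (3/7)
15. 3564.356ms @ 6 + 1188.119ms (2)
16. 4752.475ms @ 8 + 297.03ms (1/2)
17. 5049.505ms @ 17/2 + 297.03ms (1/2)

note 13 onset = 36/7b = 3055.163ms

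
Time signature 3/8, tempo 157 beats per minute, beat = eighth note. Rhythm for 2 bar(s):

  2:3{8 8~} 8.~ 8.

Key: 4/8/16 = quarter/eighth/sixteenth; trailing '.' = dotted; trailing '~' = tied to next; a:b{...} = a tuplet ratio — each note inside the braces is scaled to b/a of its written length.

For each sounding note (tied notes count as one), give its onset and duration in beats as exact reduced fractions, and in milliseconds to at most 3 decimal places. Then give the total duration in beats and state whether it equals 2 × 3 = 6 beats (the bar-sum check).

1) 0.0ms=0b +573.248ms=3/2b
2) 573.248ms=3/2b +1719.745ms=9/2b
Σ=6b of 6 (157bpm 3/8) — PASS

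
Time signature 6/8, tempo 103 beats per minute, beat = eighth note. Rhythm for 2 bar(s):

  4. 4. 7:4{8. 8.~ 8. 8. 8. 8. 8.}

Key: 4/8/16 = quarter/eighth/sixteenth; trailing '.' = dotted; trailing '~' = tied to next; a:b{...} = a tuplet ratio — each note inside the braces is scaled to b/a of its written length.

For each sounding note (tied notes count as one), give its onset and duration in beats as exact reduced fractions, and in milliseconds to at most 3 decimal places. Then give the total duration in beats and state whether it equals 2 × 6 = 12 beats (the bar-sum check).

1) 0.0ms=0b +1747.573ms=3b
2) 1747.573ms=3b +1747.573ms=3b
3) 3495.146ms=6b +499.307ms=6/7b
4) 3994.452ms=48/7b +998.613ms=12/7b
5) 4993.065ms=60/7b +499.307ms=6/7b
6) 5492.372ms=66/7b +499.307ms=6/7b
7) 5991.678ms=72/7b +499.307ms=6/7b
8) 6490.985ms=78/7b +499.307ms=6/7b
Σ=12b of 12 (103bpm 6/8) — PASS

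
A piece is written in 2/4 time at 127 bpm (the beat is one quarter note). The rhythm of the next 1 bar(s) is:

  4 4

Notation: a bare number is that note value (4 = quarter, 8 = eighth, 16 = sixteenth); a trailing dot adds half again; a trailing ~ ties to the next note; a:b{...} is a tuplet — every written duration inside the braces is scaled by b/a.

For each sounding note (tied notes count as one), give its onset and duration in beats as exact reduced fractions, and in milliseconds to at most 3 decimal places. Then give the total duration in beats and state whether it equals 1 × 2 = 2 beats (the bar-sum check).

1) 0.0ms=0b +472.441ms=1b
2) 472.441ms=1b +472.441ms=1b
Σ=2b of 2 (127bpm 2/4) — PASS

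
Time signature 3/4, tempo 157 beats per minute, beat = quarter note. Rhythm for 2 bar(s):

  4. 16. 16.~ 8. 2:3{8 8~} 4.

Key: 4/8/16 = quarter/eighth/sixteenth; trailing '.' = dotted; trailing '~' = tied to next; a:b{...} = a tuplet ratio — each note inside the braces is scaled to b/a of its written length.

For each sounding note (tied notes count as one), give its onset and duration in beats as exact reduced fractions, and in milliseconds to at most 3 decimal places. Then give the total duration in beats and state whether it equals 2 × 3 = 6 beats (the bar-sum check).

1) 0.0ms=0b +573.248ms=3/2b
2) 573.248ms=3/2b +143.312ms=3/8b
3) 716.561ms=15/8b +429.936ms=9/8b
4) 1146.497ms=3b +286.624ms=3/4b
5) 1433.121ms=15/4b +859.873ms=9/4b
Σ=6b of 6 (157bpm 3/4) — PASS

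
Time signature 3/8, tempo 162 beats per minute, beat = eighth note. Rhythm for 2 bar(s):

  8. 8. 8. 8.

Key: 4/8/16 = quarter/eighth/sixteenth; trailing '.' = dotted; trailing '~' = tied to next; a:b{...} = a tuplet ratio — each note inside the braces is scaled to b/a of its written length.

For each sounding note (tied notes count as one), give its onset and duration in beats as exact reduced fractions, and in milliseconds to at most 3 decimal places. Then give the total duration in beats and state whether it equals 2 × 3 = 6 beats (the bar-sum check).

1) 0.0ms=0b +555.556ms=3/2b
2) 555.556ms=3/2b +555.556ms=3/2b
3) 1111.111ms=3b +555.556ms=3/2b
4) 1666.667ms=9/2b +555.556ms=3/2b
Σ=6b of 6 (162bpm 3/8) — PASS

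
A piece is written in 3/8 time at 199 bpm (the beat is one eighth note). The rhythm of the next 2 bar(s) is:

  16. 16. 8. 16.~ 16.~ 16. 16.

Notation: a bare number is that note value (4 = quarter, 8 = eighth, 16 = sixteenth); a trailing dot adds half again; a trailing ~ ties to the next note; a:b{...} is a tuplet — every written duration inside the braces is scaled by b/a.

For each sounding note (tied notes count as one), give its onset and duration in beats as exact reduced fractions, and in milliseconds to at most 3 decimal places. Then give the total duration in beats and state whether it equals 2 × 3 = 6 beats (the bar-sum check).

1) 0.0ms=0b +226.131ms=3/4b
2) 226.131ms=3/4b +226.131ms=3/4b
3) 452.261ms=3/2b +452.261ms=3/2b
4) 904.523ms=3b +678.392ms=9/4b
5) 1582.915ms=21/4b +226.131ms=3/4b
Σ=6b of 6 (199bpm 3/8) — PASS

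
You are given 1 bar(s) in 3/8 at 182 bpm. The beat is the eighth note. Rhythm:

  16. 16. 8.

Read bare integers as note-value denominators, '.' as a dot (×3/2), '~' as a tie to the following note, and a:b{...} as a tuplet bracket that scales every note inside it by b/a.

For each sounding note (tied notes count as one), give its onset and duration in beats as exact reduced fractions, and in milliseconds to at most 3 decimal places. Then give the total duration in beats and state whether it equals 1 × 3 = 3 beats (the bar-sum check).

1) 0.0ms=0b +247.253ms=3/4b
2) 247.253ms=3/4b +247.253ms=3/4b
3) 494.505ms=3/2b +494.505ms=3/2b
Σ=3b of 3 (182bpm 3/8) — PASS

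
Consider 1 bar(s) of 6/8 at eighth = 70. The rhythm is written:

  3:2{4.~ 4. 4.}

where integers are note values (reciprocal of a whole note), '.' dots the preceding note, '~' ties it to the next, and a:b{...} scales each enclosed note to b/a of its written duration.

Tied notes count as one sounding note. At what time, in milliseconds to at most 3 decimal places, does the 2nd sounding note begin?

1. 0.0ms @ 0 + 3428.571ms (4)
2. 3428.571ms @ 4 + 1714.286ms (2)

note 2 onset = 4b = 3428.571ms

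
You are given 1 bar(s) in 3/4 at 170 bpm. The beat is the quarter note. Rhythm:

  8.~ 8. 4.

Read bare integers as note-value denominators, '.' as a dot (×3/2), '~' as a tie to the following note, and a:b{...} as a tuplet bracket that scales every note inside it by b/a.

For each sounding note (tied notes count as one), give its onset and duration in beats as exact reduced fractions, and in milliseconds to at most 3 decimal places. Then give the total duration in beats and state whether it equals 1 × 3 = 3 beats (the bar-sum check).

1) 0.0ms=0b +529.412ms=3/2b
2) 529.412ms=3/2b +529.412ms=3/2b
Σ=3b of 3 (170bpm 3/4) — PASS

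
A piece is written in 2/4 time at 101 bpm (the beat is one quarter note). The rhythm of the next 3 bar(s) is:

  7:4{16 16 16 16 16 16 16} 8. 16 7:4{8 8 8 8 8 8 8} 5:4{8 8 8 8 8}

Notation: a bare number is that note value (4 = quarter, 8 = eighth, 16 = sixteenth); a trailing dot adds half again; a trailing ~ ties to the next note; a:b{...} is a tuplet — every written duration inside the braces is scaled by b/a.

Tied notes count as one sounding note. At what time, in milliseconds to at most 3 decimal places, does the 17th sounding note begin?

1. 0.0ms @ 0 + 84.866ms (1/7)
2. 84.866ms @ 1/7 + 84.866ms (1/7)
3. 169.731ms @ 2/7 + 84.866ms (1/7)
4. 254.597ms @ 3/7 + 84.866ms (1/7)
5. 339.463ms @ 4/7 + 84.866ms (1/7)
6. 424.328ms @ 5/7 + 84.866ms (1/7)
7. 509.194ms @ 6/7 + 84.866ms (1/7)
8. 594.059ms @ 1 + 445.545ms (3/4)
9. 1039.604ms @ 7/4 + 148.515ms (1/4)
10. 1188.119ms @ 2 + 169.731ms (2/7)
11. 1357.85ms @ 16/7 + 169.731ms (2/7)
12. 1527.581ms @ 18/7 + 169.731ms (2/7)
13. 1697.313ms @ 20/7 + 169.731ms (2/7)
14. 1867.044ms @ 22/7 + 169.731ms (2/7)
15. 2036.775ms @ 24/7 + 169.731ms (2/7)
16. 2206.506ms @ 26/7 + 169.731ms (2/7)
17. 2376.238ms @ 4 + 237.624ms (2/5)
18. 2613.861ms @ 22/5 + 237.624ms (2/5)
19. 2851.485ms @ 24/5 + 237.624ms (2/5)
20. 3089.109ms @ 26/5 + 237.624ms (2/5)
21. 3326.733ms @ 28/5 + 237.624ms (2/5)

note 17 onset = 4b = 2376.238ms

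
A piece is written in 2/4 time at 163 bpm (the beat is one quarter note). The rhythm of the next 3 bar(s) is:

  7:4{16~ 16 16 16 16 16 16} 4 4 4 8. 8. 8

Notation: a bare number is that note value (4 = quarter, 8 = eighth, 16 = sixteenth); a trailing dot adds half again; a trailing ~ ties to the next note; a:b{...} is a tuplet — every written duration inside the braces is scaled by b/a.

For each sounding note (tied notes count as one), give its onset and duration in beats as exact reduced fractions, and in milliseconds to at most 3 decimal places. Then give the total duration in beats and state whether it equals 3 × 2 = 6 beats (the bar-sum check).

1) 0.0ms=0b +105.171ms=2/7b
2) 105.171ms=2/7b +52.585ms=1/7b
3) 157.756ms=3/7b +52.585ms=1/7b
4) 210.342ms=4/7b +52.585ms=1/7b
5) 262.927ms=5/7b +52.585ms=1/7b
6) 315.513ms=6/7b +52.585ms=1/7b
7) 368.098ms=1b +368.098ms=1b
8) 736.196ms=2b +368.098ms=1b
9) 1104.294ms=3b +368.098ms=1b
10) 1472.393ms=4b +276.074ms=3/4b
11) 1748.466ms=19/4b +276.074ms=3/4b
12) 2024.54ms=11/2b +184.049ms=1/2b
Σ=6b of 6 (163bpm 2/4) — PASS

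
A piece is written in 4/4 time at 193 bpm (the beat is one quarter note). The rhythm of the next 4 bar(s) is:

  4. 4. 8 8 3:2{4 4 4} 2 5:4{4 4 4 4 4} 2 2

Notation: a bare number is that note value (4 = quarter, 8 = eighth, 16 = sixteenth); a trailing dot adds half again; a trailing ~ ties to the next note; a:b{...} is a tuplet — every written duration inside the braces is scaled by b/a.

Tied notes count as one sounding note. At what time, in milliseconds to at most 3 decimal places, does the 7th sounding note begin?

note 7 onset = 16/3b = 1658.031ms

1. 0.0ms @ 0 + 466.321ms (3/2)
2. 466.321ms @ 3/2 + 466.321ms (3/2)
3. 932.642ms @ 3 + 155.44ms (1/2)
4. 1088.083ms @ 7/2 + 155.44ms (1/2)
5. 1243.523ms @ 4 + 207.254ms (2/3)
6. 1450.777ms @ 14/3 + 207.254ms (2/3)
7. 1658.031ms @ 16/3 + 207.254ms (2/3)
8. 1865.285ms @ 6 + 621.762ms (2)
9. 2487.047ms @ 8 + 248.705ms (4/5)
10. 2735.751ms @ 44/5 + 248.705ms (4/5)
11. 2984.456ms @ 48/5 + 248.705ms (4/5)
12. 3233.161ms @ 52/5 + 248.705ms (4/5)
13. 3481.865ms @ 56/5 + 248.705ms (4/5)
14. 3730.57ms @ 12 + 621.762ms (2)
15. 4352.332ms @ 14 + 621.762ms (2)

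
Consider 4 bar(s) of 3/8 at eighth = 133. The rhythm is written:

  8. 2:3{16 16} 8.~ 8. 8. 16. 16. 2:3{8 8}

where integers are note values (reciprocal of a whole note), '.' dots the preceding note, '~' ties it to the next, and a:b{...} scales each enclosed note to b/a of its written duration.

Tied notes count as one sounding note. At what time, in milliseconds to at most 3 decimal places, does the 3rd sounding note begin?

1. 0.0ms @ 0 + 676.692ms (3/2)
2. 676.692ms @ 3/2 + 338.346ms (3/4)
3. 1015.038ms @ 9/4 + 338.346ms (3/4)
4. 1353.383ms @ 3 + 1353.383ms (3)
5. 2706.767ms @ 6 + 676.692ms (3/2)
6. 3383.459ms @ 15/2 + 338.346ms (3/4)
7. 3721.805ms @ 33/4 + 338.346ms (3/4)
8. 4060.15ms @ 9 + 676.692ms (3/2)
9. 4736.842ms @ 21/2 + 676.692ms (3/2)

note 3 onset = 9/4b = 1015.038ms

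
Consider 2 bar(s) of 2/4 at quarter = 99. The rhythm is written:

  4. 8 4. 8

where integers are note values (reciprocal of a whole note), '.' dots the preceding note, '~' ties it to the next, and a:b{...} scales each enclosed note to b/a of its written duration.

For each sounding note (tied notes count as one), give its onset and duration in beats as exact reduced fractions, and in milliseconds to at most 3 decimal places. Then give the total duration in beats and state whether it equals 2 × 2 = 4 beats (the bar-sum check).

1) 0.0ms=0b +909.091ms=3/2b
2) 909.091ms=3/2b +303.03ms=1/2b
3) 1212.121ms=2b +909.091ms=3/2b
4) 2121.212ms=7/2b +303.03ms=1/2b
Σ=4b of 4 (99bpm 2/4) — PASS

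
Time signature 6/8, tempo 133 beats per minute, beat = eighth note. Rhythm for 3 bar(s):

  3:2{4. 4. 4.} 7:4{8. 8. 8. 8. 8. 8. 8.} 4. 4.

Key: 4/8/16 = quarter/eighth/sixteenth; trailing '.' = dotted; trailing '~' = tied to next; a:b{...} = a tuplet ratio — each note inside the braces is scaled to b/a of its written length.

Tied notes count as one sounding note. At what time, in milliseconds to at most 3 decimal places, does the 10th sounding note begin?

note 10 onset = 78/7b = 5026.853ms

1. 0.0ms @ 0 + 902.256ms (2)
2. 902.256ms @ 2 + 902.256ms (2)
3. 1804.511ms @ 4 + 902.256ms (2)
4. 2706.767ms @ 6 + 386.681ms (6/7)
5. 3093.448ms @ 48/7 + 386.681ms (6/7)
6. 3480.129ms @ 54/7 + 386.681ms (6/7)
7. 3866.81ms @ 60/7 + 386.681ms (6/7)
8. 4253.491ms @ 66/7 + 386.681ms (6/7)
9. 4640.172ms @ 72/7 + 386.681ms (6/7)
10. 5026.853ms @ 78/7 + 386.681ms (6/7)
11. 5413.534ms @ 12 + 1353.383ms (3)
12. 6766.917ms @ 15 + 1353.383ms (3)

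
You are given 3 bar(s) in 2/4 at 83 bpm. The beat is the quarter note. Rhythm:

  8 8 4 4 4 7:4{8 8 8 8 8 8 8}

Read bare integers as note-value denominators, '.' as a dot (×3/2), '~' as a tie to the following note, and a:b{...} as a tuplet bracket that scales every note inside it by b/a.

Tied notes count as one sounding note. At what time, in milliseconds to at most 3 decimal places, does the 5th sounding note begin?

note 5 onset = 3b = 2168.675ms

1. 0.0ms @ 0 + 361.446ms (1/2)
2. 361.446ms @ 1/2 + 361.446ms (1/2)
3. 722.892ms @ 1 + 722.892ms (1)
4. 1445.783ms @ 2 + 722.892ms (1)
5. 2168.675ms @ 3 + 722.892ms (1)
6. 2891.566ms @ 4 + 206.54ms (2/7)
7. 3098.107ms @ 30/7 + 206.54ms (2/7)
8. 3304.647ms @ 32/7 + 206.54ms (2/7)
9. 3511.188ms @ 34/7 + 206.54ms (2/7)
10. 3717.728ms @ 36/7 + 206.54ms (2/7)
11. 3924.269ms @ 38/7 + 206.54ms (2/7)
12. 4130.809ms @ 40/7 + 206.54ms (2/7)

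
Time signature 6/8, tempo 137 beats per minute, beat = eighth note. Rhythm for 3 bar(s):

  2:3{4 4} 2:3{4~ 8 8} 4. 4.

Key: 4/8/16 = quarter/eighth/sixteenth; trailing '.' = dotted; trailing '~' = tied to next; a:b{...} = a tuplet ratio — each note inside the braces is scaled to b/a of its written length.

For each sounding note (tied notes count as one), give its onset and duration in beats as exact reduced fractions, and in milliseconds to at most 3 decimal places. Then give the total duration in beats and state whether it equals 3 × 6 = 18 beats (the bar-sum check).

1) 0.0ms=0b +1313.869ms=3b
2) 1313.869ms=3b +1313.869ms=3b
3) 2627.737ms=6b +1970.803ms=9/2b
4) 4598.54ms=21/2b +656.934ms=3/2b
5) 5255.474ms=12b +1313.869ms=3b
6) 6569.343ms=15b +1313.869ms=3b
Σ=18b of 18 (137bpm 6/8) — PASS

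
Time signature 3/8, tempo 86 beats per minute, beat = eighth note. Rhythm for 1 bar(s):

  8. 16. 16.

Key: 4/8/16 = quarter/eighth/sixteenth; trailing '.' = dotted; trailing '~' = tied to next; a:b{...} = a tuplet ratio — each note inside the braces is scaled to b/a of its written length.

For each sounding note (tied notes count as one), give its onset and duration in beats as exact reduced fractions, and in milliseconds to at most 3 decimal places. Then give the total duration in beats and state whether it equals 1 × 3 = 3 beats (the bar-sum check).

1) 0.0ms=0b +1046.512ms=3/2b
2) 1046.512ms=3/2b +523.256ms=3/4b
3) 1569.767ms=9/4b +523.256ms=3/4b
Σ=3b of 3 (86bpm 3/8) — PASS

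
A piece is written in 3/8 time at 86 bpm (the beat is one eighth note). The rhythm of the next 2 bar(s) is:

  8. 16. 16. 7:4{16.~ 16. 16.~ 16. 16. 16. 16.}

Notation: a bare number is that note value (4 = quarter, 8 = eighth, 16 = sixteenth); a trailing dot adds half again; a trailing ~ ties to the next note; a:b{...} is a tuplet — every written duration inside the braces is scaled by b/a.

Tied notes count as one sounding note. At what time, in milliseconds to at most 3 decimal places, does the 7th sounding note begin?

note 7 onset = 36/7b = 3588.04ms

1. 0.0ms @ 0 + 1046.512ms (3/2)
2. 1046.512ms @ 3/2 + 523.256ms (3/4)
3. 1569.767ms @ 9/4 + 523.256ms (3/4)
4. 2093.023ms @ 3 + 598.007ms (6/7)
5. 2691.03ms @ 27/7 + 598.007ms (6/7)
6. 3289.037ms @ 33/7 + 299.003ms (3/7)
7. 3588.04ms @ 36/7 + 299.003ms (3/7)
8. 3887.043ms @ 39/7 + 299.003ms (3/7)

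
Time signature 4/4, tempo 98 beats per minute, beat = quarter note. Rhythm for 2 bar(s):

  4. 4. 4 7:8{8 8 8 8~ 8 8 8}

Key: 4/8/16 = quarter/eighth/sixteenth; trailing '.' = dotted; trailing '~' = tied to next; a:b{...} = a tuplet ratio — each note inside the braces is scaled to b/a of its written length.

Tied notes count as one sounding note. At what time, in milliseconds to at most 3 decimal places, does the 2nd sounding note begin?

note 2 onset = 3/2b = 918.367ms

1. 0.0ms @ 0 + 918.367ms (3/2)
2. 918.367ms @ 3/2 + 918.367ms (3/2)
3. 1836.735ms @ 3 + 612.245ms (1)
4. 2448.98ms @ 4 + 349.854ms (4/7)
5. 2798.834ms @ 32/7 + 349.854ms (4/7)
6. 3148.688ms @ 36/7 + 349.854ms (4/7)
7. 3498.542ms @ 40/7 + 699.708ms (8/7)
8. 4198.251ms @ 48/7 + 349.854ms (4/7)
9. 4548.105ms @ 52/7 + 349.854ms (4/7)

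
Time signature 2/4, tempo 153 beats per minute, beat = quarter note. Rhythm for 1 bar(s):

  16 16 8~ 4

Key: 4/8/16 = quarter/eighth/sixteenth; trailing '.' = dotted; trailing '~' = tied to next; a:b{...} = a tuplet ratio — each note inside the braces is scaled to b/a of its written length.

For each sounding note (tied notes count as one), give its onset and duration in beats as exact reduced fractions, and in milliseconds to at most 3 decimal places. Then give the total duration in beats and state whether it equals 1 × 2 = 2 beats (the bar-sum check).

1) 0.0ms=0b +98.039ms=1/4b
2) 98.039ms=1/4b +98.039ms=1/4b
3) 196.078ms=1/2b +588.235ms=3/2b
Σ=2b of 2 (153bpm 2/4) — PASS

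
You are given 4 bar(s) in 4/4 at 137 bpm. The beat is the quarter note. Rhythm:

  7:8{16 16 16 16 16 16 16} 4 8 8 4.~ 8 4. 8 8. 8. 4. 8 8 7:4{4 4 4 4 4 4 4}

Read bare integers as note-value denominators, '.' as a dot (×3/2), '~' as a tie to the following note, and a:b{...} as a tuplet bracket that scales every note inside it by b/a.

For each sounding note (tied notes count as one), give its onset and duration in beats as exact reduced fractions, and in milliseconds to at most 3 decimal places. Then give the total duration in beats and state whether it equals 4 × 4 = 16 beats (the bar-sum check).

1) 0.0ms=0b +125.13ms=2/7b
2) 125.13ms=2/7b +125.13ms=2/7b
3) 250.261ms=4/7b +125.13ms=2/7b
4) 375.391ms=6/7b +125.13ms=2/7b
5) 500.521ms=8/7b +125.13ms=2/7b
6) 625.652ms=10/7b +125.13ms=2/7b
7) 750.782ms=12/7b +125.13ms=2/7b
8) 875.912ms=2b +437.956ms=1b
9) 1313.869ms=3b +218.978ms=1/2b
10) 1532.847ms=7/2b +218.978ms=1/2b
11) 1751.825ms=4b +875.912ms=2b
12) 2627.737ms=6b +656.934ms=3/2b
13) 3284.672ms=15/2b +218.978ms=1/2b
14) 3503.65ms=8b +328.467ms=3/4b
15) 3832.117ms=35/4b +328.467ms=3/4b
16) 4160.584ms=19/2b +656.934ms=3/2b
17) 4817.518ms=11b +218.978ms=1/2b
18) 5036.496ms=23/2b +218.978ms=1/2b
19) 5255.474ms=12b +250.261ms=4/7b
20) 5505.735ms=88/7b +250.261ms=4/7b
21) 5755.996ms=92/7b +250.261ms=4/7b
22) 6006.257ms=96/7b +250.261ms=4/7b
23) 6256.517ms=100/7b +250.261ms=4/7b
24) 6506.778ms=104/7b +250.261ms=4/7b
25) 6757.039ms=108/7b +250.261ms=4/7b
Σ=16b of 16 (137bpm 4/4) — PASS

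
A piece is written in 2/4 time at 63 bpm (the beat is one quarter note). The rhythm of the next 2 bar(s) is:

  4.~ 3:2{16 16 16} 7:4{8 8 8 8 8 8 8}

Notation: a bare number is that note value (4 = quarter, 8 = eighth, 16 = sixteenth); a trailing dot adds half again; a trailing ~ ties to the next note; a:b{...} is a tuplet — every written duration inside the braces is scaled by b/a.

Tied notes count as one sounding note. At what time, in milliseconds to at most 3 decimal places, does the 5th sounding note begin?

1. 0.0ms @ 0 + 1587.302ms (5/3)
2. 1587.302ms @ 5/3 + 158.73ms (1/6)
3. 1746.032ms @ 11/6 + 158.73ms (1/6)
4. 1904.762ms @ 2 + 272.109ms (2/7)
5. 2176.871ms @ 16/7 + 272.109ms (2/7)
6. 2448.98ms @ 18/7 + 272.109ms (2/7)
7. 2721.088ms @ 20/7 + 272.109ms (2/7)
8. 2993.197ms @ 22/7 + 272.109ms (2/7)
9. 3265.306ms @ 24/7 + 272.109ms (2/7)
10. 3537.415ms @ 26/7 + 272.109ms (2/7)

note 5 onset = 16/7b = 2176.871ms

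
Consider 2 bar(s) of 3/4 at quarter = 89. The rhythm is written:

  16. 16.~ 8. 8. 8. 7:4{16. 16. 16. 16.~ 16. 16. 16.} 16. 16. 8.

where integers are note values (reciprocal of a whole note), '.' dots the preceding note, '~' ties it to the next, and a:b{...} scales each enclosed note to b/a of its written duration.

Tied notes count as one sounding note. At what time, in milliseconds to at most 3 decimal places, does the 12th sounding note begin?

note 12 onset = 39/8b = 3286.517ms

1. 0.0ms @ 0 + 252.809ms (3/8)
2. 252.809ms @ 3/8 + 758.427ms (9/8)
3. 1011.236ms @ 3/2 + 505.618ms (3/4)
4. 1516.854ms @ 9/4 + 505.618ms (3/4)
5. 2022.472ms @ 3 + 144.462ms (3/14)
6. 2166.934ms @ 45/14 + 144.462ms (3/14)
7. 2311.396ms @ 24/7 + 144.462ms (3/14)
8. 2455.859ms @ 51/14 + 288.925ms (3/7)
9. 2744.783ms @ 57/14 + 144.462ms (3/14)
10. 2889.246ms @ 30/7 + 144.462ms (3/14)
11. 3033.708ms @ 9/2 + 252.809ms (3/8)
12. 3286.517ms @ 39/8 + 252.809ms (3/8)
13. 3539.326ms @ 21/4 + 505.618ms (3/4)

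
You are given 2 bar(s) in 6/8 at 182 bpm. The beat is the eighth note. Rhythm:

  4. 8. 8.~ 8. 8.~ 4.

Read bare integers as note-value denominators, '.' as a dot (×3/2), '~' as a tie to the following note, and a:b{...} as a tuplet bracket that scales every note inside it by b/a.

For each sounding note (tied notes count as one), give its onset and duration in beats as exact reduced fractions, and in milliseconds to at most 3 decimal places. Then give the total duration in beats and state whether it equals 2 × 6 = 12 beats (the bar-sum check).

1) 0.0ms=0b +989.011ms=3b
2) 989.011ms=3b +494.505ms=3/2b
3) 1483.516ms=9/2b +989.011ms=3b
4) 2472.527ms=15/2b +1483.516ms=9/2b
Σ=12b of 12 (182bpm 6/8) — PASS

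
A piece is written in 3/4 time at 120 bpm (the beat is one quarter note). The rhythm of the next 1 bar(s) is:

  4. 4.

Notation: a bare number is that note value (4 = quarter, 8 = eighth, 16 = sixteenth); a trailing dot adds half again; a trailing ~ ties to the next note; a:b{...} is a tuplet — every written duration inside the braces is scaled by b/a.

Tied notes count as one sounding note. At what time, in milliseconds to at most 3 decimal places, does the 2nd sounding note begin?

1. 0.0ms @ 0 + 750.0ms (3/2)
2. 750.0ms @ 3/2 + 750.0ms (3/2)

note 2 onset = 3/2b = 750.0ms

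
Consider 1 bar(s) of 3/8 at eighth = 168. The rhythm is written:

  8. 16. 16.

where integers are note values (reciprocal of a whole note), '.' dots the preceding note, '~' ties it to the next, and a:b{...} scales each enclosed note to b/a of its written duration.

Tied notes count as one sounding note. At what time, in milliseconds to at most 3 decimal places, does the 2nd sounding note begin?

note 2 onset = 3/2b = 535.714ms

1. 0.0ms @ 0 + 535.714ms (3/2)
2. 535.714ms @ 3/2 + 267.857ms (3/4)
3. 803.571ms @ 9/4 + 267.857ms (3/4)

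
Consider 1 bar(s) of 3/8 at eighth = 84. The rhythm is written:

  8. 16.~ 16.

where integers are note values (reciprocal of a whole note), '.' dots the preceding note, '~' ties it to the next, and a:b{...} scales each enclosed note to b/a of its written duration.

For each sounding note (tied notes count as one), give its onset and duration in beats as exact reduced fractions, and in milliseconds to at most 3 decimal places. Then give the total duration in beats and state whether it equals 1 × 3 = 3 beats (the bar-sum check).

1) 0.0ms=0b +1071.429ms=3/2b
2) 1071.429ms=3/2b +1071.429ms=3/2b
Σ=3b of 3 (84bpm 3/8) — PASS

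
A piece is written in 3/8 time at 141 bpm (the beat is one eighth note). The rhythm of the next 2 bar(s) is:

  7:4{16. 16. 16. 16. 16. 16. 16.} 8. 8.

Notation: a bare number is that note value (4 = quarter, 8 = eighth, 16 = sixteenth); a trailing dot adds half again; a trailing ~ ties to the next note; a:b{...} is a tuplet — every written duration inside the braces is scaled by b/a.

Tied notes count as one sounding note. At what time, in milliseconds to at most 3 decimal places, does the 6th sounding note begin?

1. 0.0ms @ 0 + 182.371ms (3/7)
2. 182.371ms @ 3/7 + 182.371ms (3/7)
3. 364.742ms @ 6/7 + 182.371ms (3/7)
4. 547.112ms @ 9/7 + 182.371ms (3/7)
5. 729.483ms @ 12/7 + 182.371ms (3/7)
6. 911.854ms @ 15/7 + 182.371ms (3/7)
7. 1094.225ms @ 18/7 + 182.371ms (3/7)
8. 1276.596ms @ 3 + 638.298ms (3/2)
9. 1914.894ms @ 9/2 + 638.298ms (3/2)

note 6 onset = 15/7b = 911.854ms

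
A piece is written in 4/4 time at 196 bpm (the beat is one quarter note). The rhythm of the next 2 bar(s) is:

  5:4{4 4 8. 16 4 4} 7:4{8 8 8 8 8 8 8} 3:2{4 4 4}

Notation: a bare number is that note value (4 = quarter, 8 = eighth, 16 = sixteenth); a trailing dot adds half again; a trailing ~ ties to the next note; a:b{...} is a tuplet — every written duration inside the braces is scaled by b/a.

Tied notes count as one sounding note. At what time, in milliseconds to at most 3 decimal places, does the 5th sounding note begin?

note 5 onset = 12/5b = 734.694ms

1. 0.0ms @ 0 + 244.898ms (4/5)
2. 244.898ms @ 4/5 + 244.898ms (4/5)
3. 489.796ms @ 8/5 + 183.673ms (3/5)
4. 673.469ms @ 11/5 + 61.224ms (1/5)
5. 734.694ms @ 12/5 + 244.898ms (4/5)
6. 979.592ms @ 16/5 + 244.898ms (4/5)
7. 1224.49ms @ 4 + 87.464ms (2/7)
8. 1311.953ms @ 30/7 + 87.464ms (2/7)
9. 1399.417ms @ 32/7 + 87.464ms (2/7)
10. 1486.88ms @ 34/7 + 87.464ms (2/7)
11. 1574.344ms @ 36/7 + 87.464ms (2/7)
12. 1661.808ms @ 38/7 + 87.464ms (2/7)
13. 1749.271ms @ 40/7 + 87.464ms (2/7)
14. 1836.735ms @ 6 + 204.082ms (2/3)
15. 2040.816ms @ 20/3 + 204.082ms (2/3)
16. 2244.898ms @ 22/3 + 204.082ms (2/3)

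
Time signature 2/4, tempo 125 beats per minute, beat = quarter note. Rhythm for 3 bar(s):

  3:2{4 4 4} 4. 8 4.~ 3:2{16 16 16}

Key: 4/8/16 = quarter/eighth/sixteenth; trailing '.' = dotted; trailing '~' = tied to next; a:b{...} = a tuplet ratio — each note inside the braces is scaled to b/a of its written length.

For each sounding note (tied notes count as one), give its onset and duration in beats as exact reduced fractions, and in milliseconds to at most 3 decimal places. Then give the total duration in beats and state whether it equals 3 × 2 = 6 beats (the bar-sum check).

1) 0.0ms=0b +320.0ms=2/3b
2) 320.0ms=2/3b +320.0ms=2/3b
3) 640.0ms=4/3b +320.0ms=2/3b
4) 960.0ms=2b +720.0ms=3/2b
5) 1680.0ms=7/2b +240.0ms=1/2b
6) 1920.0ms=4b +800.0ms=5/3b
7) 2720.0ms=17/3b +80.0ms=1/6b
8) 2800.0ms=35/6b +80.0ms=1/6b
Σ=6b of 6 (125bpm 2/4) — PASS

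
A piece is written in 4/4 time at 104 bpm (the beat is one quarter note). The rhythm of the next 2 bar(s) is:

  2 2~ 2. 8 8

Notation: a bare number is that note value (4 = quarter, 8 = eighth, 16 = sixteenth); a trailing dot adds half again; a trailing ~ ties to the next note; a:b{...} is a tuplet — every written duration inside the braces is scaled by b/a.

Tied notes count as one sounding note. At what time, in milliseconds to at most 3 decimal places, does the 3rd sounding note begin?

1. 0.0ms @ 0 + 1153.846ms (2)
2. 1153.846ms @ 2 + 2884.615ms (5)
3. 4038.462ms @ 7 + 288.462ms (1/2)
4. 4326.923ms @ 15/2 + 288.462ms (1/2)

note 3 onset = 7b = 4038.462ms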